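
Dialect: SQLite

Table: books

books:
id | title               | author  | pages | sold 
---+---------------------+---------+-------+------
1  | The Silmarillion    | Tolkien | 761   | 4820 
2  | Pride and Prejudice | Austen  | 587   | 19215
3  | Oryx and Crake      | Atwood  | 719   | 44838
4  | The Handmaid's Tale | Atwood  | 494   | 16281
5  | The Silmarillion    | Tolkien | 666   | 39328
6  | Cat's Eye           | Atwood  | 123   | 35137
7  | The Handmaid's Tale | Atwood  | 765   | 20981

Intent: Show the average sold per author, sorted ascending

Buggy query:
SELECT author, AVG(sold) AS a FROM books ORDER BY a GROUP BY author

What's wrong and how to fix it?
Bug: ORDER BY appears before GROUP BY; SQL clause order requires GROUP BY first

Fix: Reorder: SELECT … FROM … GROUP BY … ORDER BY …

Corrected query:
SELECT author, AVG(sold) AS a FROM books GROUP BY author ORDER BY a

Result:
author  | a       
--------+---------
Austen  | 19215   
Tolkien | 22074   
Atwood  | 29309.25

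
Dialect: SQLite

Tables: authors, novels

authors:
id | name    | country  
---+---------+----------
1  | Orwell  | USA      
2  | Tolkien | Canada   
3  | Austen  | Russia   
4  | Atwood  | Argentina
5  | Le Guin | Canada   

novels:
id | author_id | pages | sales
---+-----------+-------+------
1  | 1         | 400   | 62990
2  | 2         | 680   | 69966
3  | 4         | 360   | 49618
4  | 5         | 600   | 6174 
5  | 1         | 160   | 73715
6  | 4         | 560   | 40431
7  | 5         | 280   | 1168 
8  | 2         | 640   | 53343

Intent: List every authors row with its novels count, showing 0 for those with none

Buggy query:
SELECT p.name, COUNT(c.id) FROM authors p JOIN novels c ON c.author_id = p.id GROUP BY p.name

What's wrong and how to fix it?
Bug: An inner join excludes parents with zero children

Fix: Use LEFT JOIN so parents without children still appear (COUNT(c.id) gives 0)

Corrected query:
SELECT p.name, COUNT(c.id) FROM authors p LEFT JOIN novels c ON c.author_id = p.id GROUP BY p.name

Result:
name    | COUNT(c.id)
--------+------------
Atwood  | 2          
Austen  | 0          
Le Guin | 2          
Orwell  | 2          
Tolkien | 2          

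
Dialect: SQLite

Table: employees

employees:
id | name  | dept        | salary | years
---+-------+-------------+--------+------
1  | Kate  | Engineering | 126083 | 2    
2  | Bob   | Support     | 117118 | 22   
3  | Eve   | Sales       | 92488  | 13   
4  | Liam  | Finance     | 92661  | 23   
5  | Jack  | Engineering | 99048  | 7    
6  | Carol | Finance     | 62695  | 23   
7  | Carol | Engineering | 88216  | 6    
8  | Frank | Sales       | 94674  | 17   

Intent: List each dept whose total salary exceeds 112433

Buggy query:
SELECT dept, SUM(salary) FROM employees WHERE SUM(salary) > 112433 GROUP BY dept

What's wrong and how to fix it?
Bug: Aggregate functions cannot appear in a WHERE clause

Fix: Move the aggregate condition to a HAVING clause

Corrected query:
SELECT dept, SUM(salary) FROM employees GROUP BY dept HAVING SUM(salary) > 112433

Result:
dept        | SUM(salary)
------------+------------
Engineering | 313347     
Finance     | 155356     
Sales       | 187162     
Support     | 117118     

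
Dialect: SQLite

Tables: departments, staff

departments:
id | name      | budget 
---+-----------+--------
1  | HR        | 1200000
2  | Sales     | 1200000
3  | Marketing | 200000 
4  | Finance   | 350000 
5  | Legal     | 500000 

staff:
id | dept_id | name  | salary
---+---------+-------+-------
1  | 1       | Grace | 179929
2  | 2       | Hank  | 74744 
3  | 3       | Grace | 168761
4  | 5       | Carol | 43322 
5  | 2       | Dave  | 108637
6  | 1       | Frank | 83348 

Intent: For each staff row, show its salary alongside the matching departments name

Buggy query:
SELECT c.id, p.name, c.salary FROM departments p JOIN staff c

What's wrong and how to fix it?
Bug: Missing join condition: each staff row is matched to all departments rows instead of just its own

Fix: Specify the join condition linking the foreign key to the parent id

Corrected query:
SELECT c.id, p.name, c.salary FROM departments p JOIN staff c ON c.dept_id = p.id

Result:
id | name      | salary
---+-----------+-------
1  | HR        | 179929
2  | Sales     | 74744 
3  | Marketing | 168761
4  | Legal     | 43322 
5  | Sales     | 108637
6  | HR        | 83348 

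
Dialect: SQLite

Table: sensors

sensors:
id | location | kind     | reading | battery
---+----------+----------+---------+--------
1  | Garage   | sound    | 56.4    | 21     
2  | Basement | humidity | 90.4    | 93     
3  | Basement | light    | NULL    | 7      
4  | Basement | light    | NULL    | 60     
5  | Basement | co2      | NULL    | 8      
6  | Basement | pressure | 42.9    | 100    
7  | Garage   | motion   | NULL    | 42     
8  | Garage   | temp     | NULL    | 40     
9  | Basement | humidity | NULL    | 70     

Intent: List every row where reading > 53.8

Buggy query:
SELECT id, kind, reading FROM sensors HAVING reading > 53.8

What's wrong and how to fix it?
Bug: This is a non-aggregate query (no GROUP BY, no aggregates), so in SQLite the HAVING clause is invalid here; a row-level condition belongs in WHERE

Fix: Use WHERE for row-level filtering

Corrected query:
SELECT id, kind, reading FROM sensors WHERE reading > 53.8

Result:
id | kind     | reading
---+----------+--------
1  | sound    | 56.4   
2  | humidity | 90.4   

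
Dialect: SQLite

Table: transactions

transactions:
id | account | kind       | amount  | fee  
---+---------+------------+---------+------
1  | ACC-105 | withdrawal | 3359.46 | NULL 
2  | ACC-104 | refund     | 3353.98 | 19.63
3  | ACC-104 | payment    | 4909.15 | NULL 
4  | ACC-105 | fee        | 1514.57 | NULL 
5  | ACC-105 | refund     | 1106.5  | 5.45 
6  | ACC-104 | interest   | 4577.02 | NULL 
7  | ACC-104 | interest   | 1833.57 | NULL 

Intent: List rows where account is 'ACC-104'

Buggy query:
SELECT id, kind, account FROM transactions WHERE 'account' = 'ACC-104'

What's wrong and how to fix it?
Bug: Single quotes denote string literals in SQL; the column name is being compared as a constant string

Fix: Remove the quotes around the column name (or use double quotes for an identifier)

Corrected query:
SELECT id, kind, account FROM transactions WHERE account = 'ACC-104'

Result:
id | kind     | account
---+----------+--------
2  | refund   | ACC-104
3  | payment  | ACC-104
6  | interest | ACC-104
7  | interest | ACC-104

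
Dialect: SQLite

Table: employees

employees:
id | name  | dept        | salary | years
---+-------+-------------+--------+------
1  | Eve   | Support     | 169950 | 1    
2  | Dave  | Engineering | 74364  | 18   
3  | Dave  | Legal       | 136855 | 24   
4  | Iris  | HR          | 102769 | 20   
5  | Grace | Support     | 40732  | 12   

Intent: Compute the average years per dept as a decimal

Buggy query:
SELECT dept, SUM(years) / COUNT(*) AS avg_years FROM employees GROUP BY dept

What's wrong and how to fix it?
Bug: SUM(years) and COUNT(*) are both integers; the division truncates the fractional part

Fix: Multiply by 1.0 (or CAST to REAL) to force floating-point division

Corrected query:
SELECT dept, SUM(years) * 1.0 / COUNT(*) AS avg_years FROM employees GROUP BY dept

Result:
dept        | avg_years
------------+----------
Engineering | 18       
HR          | 20       
Legal       | 24       
Support     | 6.5      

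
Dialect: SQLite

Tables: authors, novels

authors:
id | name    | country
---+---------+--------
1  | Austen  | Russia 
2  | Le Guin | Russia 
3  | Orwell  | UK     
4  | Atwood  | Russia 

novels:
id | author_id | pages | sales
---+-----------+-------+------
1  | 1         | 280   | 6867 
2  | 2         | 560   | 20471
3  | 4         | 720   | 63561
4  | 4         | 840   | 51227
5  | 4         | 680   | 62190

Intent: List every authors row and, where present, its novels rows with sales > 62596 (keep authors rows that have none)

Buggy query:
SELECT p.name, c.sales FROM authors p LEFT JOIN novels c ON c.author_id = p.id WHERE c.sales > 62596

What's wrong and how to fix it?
Bug: A WHERE condition on the right-hand table after LEFT JOIN drops unmatched parents

Fix: Put 'c.sales > 62596' in the JOIN's ON clause instead of WHERE

Corrected query:
SELECT p.name, c.sales FROM authors p LEFT JOIN novels c ON c.author_id = p.id AND c.sales > 62596

Result:
name    | sales
--------+------
Austen  | NULL 
Le Guin | NULL 
Orwell  | NULL 
Atwood  | 63561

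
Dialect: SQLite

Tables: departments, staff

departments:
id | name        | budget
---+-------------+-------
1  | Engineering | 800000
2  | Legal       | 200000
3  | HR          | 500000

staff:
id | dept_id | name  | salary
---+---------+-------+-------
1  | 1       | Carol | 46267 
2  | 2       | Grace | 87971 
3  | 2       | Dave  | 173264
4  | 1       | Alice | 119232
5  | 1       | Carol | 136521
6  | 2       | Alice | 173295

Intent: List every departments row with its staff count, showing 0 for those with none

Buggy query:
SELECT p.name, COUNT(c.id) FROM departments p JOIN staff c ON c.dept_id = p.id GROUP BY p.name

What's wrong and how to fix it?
Bug: An inner join excludes parents with zero children

Fix: Switch to LEFT JOIN to retain unmatched parent rows

Corrected query:
SELECT p.name, COUNT(c.id) FROM departments p LEFT JOIN staff c ON c.dept_id = p.id GROUP BY p.name

Result:
name        | COUNT(c.id)
------------+------------
Engineering | 3          
HR          | 0          
Legal       | 3          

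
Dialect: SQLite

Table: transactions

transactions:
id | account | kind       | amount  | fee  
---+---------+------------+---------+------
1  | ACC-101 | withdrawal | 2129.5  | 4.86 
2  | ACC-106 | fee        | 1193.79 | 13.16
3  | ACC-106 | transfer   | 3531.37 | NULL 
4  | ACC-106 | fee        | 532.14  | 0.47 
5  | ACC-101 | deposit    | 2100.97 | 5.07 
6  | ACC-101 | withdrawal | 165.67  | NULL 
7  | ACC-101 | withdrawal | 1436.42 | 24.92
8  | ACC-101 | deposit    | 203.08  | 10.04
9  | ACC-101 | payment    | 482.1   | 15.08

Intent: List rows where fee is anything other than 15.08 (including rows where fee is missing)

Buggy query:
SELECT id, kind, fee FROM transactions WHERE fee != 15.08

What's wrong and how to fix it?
Bug: 'fee != 15.08' is unknown when fee is NULL, so NULL rows are silently excluded

Fix: Add an explicit OR fee IS NULL to include the missing-value rows

Corrected query:
SELECT id, kind, fee FROM transactions WHERE fee != 15.08 OR fee IS NULL

Result:
id | kind       | fee  
---+------------+------
1  | withdrawal | 4.86 
2  | fee        | 13.16
3  | transfer   | NULL 
4  | fee        | 0.47 
5  | deposit    | 5.07 
6  | withdrawal | NULL 
7  | withdrawal | 24.92
8  | deposit    | 10.04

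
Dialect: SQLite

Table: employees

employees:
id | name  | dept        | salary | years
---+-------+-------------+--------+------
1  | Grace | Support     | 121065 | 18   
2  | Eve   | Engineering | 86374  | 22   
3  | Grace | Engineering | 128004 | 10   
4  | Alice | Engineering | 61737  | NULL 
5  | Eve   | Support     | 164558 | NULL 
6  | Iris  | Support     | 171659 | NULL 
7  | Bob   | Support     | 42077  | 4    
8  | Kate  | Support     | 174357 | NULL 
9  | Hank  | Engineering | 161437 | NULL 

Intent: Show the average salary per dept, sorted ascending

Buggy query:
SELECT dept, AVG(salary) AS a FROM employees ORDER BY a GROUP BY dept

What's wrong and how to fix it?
Bug: ORDER BY appears before GROUP BY; SQL clause order requires GROUP BY first

Fix: Reorder: SELECT … FROM … GROUP BY … ORDER BY …

Corrected query:
SELECT dept, AVG(salary) AS a FROM employees GROUP BY dept ORDER BY a

Result:
dept        | a       
------------+---------
Engineering | 109388  
Support     | 134743.2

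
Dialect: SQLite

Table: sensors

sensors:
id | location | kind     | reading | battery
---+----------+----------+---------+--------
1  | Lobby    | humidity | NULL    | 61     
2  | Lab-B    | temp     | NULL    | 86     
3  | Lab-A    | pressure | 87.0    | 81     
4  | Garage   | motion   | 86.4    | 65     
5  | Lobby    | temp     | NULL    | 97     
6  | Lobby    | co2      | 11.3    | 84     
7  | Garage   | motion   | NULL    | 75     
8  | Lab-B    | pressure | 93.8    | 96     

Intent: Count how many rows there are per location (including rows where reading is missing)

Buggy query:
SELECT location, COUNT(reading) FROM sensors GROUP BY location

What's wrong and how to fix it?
Bug: COUNT(column) counts non-NULL values only; rows with NULL reading aren't counted

Fix: Replace COUNT(reading) with COUNT(*)

Corrected query:
SELECT location, COUNT(*) FROM sensors GROUP BY location

Result:
location | COUNT(*)
---------+---------
Garage   | 2       
Lab-A    | 1       
Lab-B    | 2       
Lobby    | 3       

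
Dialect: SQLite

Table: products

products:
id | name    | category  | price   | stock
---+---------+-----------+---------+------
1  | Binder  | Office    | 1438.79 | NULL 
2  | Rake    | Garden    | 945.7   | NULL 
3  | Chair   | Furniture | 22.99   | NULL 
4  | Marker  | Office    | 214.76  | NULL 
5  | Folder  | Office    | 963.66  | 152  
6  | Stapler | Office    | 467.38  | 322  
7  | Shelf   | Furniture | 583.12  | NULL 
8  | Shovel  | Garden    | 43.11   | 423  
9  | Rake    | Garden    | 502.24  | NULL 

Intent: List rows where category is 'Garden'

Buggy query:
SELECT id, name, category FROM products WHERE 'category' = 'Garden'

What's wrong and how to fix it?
Bug: 'category' in single quotes is a string literal, not the column; the comparison is literal-vs-literal and never true

Fix: Remove the quotes around the column name (or use double quotes for an identifier)

Corrected query:
SELECT id, name, category FROM products WHERE category = 'Garden'

Result:
id | name   | category
---+--------+---------
2  | Rake   | Garden  
8  | Shovel | Garden  
9  | Rake   | Garden  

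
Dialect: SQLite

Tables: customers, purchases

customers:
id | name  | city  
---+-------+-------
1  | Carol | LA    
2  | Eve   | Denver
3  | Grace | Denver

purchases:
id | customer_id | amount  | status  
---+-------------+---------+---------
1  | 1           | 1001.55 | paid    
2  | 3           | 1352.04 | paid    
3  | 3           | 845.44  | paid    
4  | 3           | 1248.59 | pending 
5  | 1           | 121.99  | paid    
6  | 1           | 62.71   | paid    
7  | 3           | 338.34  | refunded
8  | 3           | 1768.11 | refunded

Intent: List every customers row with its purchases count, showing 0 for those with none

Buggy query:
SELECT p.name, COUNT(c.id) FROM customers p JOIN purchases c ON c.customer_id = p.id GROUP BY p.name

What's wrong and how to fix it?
Bug: An inner join excludes parents with zero children

Fix: Switch to LEFT JOIN to retain unmatched parent rows

Corrected query:
SELECT p.name, COUNT(c.id) FROM customers p LEFT JOIN purchases c ON c.customer_id = p.id GROUP BY p.name

Result:
name  | COUNT(c.id)
------+------------
Carol | 3          
Eve   | 0          
Grace | 5          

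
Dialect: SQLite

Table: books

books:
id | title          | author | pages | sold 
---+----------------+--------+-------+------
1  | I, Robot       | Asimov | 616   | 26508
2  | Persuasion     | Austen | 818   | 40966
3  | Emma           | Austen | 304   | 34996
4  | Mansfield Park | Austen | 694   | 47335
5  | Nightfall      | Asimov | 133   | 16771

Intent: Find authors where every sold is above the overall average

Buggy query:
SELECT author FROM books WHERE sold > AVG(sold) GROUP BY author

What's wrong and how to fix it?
Bug: WHERE evaluates per row before aggregation, so AVG() is unavailable

Fix: Compute the overall average in a scalar subquery and compare each group's MIN against it in HAVING

Corrected query:
SELECT author FROM books GROUP BY author HAVING MIN(sold) > (SELECT AVG(sold) FROM books)

Result:
author
------
Austen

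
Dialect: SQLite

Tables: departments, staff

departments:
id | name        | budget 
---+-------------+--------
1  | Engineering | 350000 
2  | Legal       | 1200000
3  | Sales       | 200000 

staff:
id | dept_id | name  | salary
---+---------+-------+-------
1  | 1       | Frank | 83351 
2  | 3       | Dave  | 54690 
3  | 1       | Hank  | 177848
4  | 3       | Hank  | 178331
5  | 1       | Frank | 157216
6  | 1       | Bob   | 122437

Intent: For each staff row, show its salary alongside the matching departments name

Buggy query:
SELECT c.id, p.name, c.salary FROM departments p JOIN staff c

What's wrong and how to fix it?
Bug: JOIN with no ON clause produces a cartesian product; every staff row pairs with every departments row

Fix: Add ON c.dept_id = p.id to the JOIN

Corrected query:
SELECT c.id, p.name, c.salary FROM departments p JOIN staff c ON c.dept_id = p.id

Result:
id | name        | salary
---+-------------+-------
1  | Engineering | 83351 
2  | Sales       | 54690 
3  | Engineering | 177848
4  | Sales       | 178331
5  | Engineering | 157216
6  | Engineering | 122437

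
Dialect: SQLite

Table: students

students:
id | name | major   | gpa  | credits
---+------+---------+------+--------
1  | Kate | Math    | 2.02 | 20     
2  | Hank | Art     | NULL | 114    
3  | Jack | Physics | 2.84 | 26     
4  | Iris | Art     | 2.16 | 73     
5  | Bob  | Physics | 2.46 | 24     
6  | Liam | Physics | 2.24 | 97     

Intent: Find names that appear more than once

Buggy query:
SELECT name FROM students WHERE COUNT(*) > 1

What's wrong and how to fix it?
Bug: COUNT(*) is an aggregate and cannot be used in WHERE

Fix: GROUP BY name, then filter groups with HAVING COUNT(*) > 1

Corrected query:
SELECT name FROM students GROUP BY name HAVING COUNT(*) > 1

Result:
(no rows)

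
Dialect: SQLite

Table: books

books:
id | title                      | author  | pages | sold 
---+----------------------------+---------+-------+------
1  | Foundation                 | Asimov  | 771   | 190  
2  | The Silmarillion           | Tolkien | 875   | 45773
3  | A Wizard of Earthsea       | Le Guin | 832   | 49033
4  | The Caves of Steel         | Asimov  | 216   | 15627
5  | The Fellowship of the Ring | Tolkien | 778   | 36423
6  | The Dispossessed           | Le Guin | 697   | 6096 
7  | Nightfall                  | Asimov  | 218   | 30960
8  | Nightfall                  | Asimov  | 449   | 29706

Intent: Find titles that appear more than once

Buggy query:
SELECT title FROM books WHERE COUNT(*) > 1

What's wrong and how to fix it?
Bug: WHERE can't reference COUNT(*); aggregates are computed after WHERE

Fix: GROUP BY title, then filter groups with HAVING COUNT(*) > 1

Corrected query:
SELECT title FROM books GROUP BY title HAVING COUNT(*) > 1

Result:
title    
---------
Nightfall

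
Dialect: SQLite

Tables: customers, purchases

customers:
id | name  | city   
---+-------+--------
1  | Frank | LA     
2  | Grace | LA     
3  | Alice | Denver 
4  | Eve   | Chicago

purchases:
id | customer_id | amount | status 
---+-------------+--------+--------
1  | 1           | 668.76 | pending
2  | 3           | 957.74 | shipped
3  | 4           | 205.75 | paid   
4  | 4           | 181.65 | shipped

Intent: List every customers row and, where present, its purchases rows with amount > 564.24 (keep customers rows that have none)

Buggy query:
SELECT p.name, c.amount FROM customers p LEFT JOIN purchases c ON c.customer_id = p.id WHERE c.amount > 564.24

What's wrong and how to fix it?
Bug: A WHERE condition on the right-hand table after LEFT JOIN drops unmatched parents

Fix: Put 'c.amount > 564.24' in the JOIN's ON clause instead of WHERE

Corrected query:
SELECT p.name, c.amount FROM customers p LEFT JOIN purchases c ON c.customer_id = p.id AND c.amount > 564.24

Result:
name  | amount
------+-------
Frank | 668.76
Grace | NULL  
Alice | 957.74
Eve   | NULL  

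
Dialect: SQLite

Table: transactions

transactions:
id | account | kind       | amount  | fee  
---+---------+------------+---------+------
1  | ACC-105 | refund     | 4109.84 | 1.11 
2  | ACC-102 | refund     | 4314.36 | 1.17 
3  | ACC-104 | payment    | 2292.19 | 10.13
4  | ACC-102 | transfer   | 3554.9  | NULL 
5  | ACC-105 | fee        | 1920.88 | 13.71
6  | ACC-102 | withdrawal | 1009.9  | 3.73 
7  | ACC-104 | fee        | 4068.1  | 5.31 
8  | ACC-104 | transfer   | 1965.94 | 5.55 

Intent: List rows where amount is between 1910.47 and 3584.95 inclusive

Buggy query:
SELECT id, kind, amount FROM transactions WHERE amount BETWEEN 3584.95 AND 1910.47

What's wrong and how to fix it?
Bug: BETWEEN expects the lower bound first; with 3584.95 AND 1910.47 the range is empty

Fix: Write BETWEEN 1910.47 AND 3584.95

Corrected query:
SELECT id, kind, amount FROM transactions WHERE amount BETWEEN 1910.47 AND 3584.95

Result:
id | kind     | amount 
---+----------+--------
3  | payment  | 2292.19
4  | transfer | 3554.9 
5  | fee      | 1920.88
8  | transfer | 1965.94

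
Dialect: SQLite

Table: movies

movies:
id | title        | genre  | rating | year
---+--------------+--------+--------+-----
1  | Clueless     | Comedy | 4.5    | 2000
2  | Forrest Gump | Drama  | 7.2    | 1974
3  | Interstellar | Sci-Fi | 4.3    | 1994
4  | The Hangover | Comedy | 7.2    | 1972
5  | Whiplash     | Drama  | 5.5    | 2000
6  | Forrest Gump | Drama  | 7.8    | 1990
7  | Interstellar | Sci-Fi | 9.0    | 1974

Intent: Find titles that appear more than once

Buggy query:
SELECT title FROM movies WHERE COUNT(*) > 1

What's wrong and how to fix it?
Bug: COUNT(*) is an aggregate and cannot be used in WHERE

Fix: Group first, then use HAVING for the count condition

Corrected query:
SELECT title FROM movies GROUP BY title HAVING COUNT(*) > 1

Result:
title       
------------
Forrest Gump
Interstellar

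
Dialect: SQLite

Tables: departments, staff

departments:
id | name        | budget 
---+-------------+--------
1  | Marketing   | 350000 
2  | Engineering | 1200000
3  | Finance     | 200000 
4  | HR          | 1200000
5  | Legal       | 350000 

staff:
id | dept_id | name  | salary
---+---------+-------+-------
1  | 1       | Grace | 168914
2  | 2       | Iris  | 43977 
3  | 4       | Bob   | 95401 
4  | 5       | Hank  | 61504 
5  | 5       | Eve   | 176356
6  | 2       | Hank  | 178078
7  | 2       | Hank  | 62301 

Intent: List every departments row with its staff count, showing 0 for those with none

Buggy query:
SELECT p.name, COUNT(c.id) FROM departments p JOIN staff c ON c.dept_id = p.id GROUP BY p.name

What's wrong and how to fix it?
Bug: An inner join excludes parents with zero children

Fix: Switch to LEFT JOIN to retain unmatched parent rows

Corrected query:
SELECT p.name, COUNT(c.id) FROM departments p LEFT JOIN staff c ON c.dept_id = p.id GROUP BY p.name

Result:
name        | COUNT(c.id)
------------+------------
Engineering | 3          
Finance     | 0          
HR          | 1          
Legal       | 2          
Marketing   | 1          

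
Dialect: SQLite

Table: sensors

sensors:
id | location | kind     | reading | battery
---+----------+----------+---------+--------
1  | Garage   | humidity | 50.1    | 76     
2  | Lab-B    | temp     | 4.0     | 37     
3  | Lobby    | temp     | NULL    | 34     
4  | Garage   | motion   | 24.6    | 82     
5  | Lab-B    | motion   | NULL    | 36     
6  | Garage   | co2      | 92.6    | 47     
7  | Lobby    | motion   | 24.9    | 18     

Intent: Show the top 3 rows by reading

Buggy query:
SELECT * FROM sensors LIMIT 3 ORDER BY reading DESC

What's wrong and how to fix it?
Bug: LIMIT must come after ORDER BY

Fix: Swap the clauses: ORDER BY first, then LIMIT

Corrected query:
SELECT * FROM sensors ORDER BY reading DESC LIMIT 3

Result:
id | location | kind     | reading | battery
---+----------+----------+---------+--------
6  | Garage   | co2      | 92.6    | 47     
1  | Garage   | humidity | 50.1    | 76     
7  | Lobby    | motion   | 24.9    | 18     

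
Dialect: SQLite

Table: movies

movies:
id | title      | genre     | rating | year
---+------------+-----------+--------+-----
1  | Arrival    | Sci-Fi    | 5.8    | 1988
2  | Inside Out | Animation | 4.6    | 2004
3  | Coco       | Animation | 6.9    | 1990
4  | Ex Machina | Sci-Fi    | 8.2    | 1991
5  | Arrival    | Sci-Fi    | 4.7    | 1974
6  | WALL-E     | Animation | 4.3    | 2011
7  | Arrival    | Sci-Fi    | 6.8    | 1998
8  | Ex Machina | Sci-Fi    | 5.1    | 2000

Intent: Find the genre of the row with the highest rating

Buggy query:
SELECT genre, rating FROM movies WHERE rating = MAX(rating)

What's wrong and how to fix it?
Bug: WHERE is evaluated per row; an aggregate over the whole table isn't defined there

Fix: Wrap MAX in a scalar subquery so WHERE compares against a single value

Corrected query:
SELECT genre, rating FROM movies WHERE rating = (SELECT MAX(rating) FROM movies)

Result:
genre  | rating
-------+-------
Sci-Fi | 8.2   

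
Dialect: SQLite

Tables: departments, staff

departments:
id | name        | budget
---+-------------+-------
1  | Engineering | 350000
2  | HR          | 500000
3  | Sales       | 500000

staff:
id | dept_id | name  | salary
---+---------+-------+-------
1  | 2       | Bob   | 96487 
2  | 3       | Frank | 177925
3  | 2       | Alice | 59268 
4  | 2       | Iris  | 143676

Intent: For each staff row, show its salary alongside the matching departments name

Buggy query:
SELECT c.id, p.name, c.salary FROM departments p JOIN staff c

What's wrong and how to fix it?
Bug: JOIN with no ON clause produces a cartesian product; every staff row pairs with every departments row

Fix: Specify the join condition linking the foreign key to the parent id

Corrected query:
SELECT c.id, p.name, c.salary FROM departments p JOIN staff c ON c.dept_id = p.id

Result:
id | name  | salary
---+-------+-------
1  | HR    | 96487 
2  | Sales | 177925
3  | HR    | 59268 
4  | HR    | 143676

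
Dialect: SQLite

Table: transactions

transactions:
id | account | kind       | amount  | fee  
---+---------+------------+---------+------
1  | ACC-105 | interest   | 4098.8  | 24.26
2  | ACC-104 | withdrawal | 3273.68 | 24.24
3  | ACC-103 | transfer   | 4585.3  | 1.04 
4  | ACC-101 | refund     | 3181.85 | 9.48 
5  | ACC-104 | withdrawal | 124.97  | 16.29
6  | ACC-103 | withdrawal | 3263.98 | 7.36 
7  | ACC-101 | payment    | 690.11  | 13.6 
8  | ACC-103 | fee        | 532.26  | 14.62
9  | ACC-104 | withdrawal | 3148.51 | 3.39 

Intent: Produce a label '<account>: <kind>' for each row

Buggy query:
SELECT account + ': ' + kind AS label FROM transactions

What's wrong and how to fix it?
Bug: '+' is numeric addition; on text columns SQLite converts them to 0 instead of concatenating

Fix: Replace + with || to concatenate text

Corrected query:
SELECT account || ': ' || kind AS label FROM transactions

Result:
label              
-------------------
ACC-105: interest  
ACC-104: withdrawal
ACC-103: transfer  
ACC-101: refund    
ACC-104: withdrawal
ACC-103: withdrawal
ACC-101: payment   
ACC-103: fee       
ACC-104: withdrawal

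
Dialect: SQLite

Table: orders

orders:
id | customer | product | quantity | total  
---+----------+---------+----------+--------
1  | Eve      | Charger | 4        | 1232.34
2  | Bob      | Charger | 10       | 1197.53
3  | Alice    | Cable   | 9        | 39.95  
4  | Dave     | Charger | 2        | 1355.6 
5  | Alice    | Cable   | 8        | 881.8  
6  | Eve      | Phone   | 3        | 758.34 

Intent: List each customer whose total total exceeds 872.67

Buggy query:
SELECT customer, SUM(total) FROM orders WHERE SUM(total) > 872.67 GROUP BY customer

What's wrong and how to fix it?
Bug: WHERE runs before GROUP BY, so aggregates aren't available there

Fix: Move the aggregate condition to a HAVING clause

Corrected query:
SELECT customer, SUM(total) FROM orders GROUP BY customer HAVING SUM(total) > 872.67

Result:
customer | SUM(total)
---------+-----------
Alice    | 921.75    
Bob      | 1197.53   
Dave     | 1355.6    
Eve      | 1990.68   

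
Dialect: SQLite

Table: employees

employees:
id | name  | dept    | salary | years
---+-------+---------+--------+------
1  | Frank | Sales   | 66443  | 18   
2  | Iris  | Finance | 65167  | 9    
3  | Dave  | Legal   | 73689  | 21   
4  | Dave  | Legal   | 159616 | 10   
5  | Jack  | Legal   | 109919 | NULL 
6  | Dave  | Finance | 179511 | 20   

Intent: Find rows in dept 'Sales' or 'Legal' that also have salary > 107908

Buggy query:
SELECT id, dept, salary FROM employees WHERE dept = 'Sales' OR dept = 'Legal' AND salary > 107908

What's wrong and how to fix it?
Bug: Without parentheses, AND is evaluated before OR, so the salary filter only applies to the 'Legal' branch

Fix: Group the OR with parentheses (or use IN), then AND the threshold

Corrected query:
SELECT id, dept, salary FROM employees WHERE (dept = 'Sales' OR dept = 'Legal') AND salary > 107908

Result:
id | dept  | salary
---+-------+-------
4  | Legal | 159616
5  | Legal | 109919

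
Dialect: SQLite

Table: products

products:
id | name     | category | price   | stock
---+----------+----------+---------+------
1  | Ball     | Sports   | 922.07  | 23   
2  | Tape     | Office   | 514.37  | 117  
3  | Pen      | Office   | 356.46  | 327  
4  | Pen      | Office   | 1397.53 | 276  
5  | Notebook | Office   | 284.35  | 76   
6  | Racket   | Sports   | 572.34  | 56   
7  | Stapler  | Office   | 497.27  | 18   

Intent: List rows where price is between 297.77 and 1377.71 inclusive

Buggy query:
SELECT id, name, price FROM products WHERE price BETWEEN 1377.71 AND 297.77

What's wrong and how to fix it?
Bug: The bounds are reversed; BETWEEN a AND b requires a <= b to match anything

Fix: Swap the bounds so the smaller value comes first

Corrected query:
SELECT id, name, price FROM products WHERE price BETWEEN 297.77 AND 1377.71

Result:
id | name    | price 
---+---------+-------
1  | Ball    | 922.07
2  | Tape    | 514.37
3  | Pen     | 356.46
6  | Racket  | 572.34
7  | Stapler | 497.27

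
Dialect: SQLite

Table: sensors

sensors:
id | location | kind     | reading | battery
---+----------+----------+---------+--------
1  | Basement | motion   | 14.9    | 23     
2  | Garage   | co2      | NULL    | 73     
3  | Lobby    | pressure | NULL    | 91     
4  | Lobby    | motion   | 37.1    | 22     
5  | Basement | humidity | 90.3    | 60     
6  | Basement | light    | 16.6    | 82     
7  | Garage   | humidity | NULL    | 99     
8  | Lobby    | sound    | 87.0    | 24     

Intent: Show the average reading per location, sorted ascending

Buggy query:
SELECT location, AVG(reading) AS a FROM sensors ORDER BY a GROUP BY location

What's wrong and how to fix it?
Bug: ORDER BY appears before GROUP BY; SQL clause order requires GROUP BY first

Fix: Move ORDER BY to the end, after GROUP BY

Corrected query:
SELECT location, AVG(reading) AS a FROM sensors GROUP BY location ORDER BY a

Result:
location | a    
---------+------
Garage   | NULL 
Basement | 40.6 
Lobby    | 62.05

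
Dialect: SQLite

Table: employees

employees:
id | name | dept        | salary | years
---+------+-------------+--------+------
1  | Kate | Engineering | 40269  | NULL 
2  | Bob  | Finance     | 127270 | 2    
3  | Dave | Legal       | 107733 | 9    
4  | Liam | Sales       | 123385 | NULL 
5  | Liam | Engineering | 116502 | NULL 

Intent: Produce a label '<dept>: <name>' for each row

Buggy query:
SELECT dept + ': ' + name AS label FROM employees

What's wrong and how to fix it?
Bug: SQLite uses || for string concatenation; + coerces text to numbers (yielding 0)

Fix: Use the || operator for string concatenation

Corrected query:
SELECT dept || ': ' || name AS label FROM employees

Result:
label            
-----------------
Engineering: Kate
Finance: Bob     
Legal: Dave      
Sales: Liam      
Engineering: Liam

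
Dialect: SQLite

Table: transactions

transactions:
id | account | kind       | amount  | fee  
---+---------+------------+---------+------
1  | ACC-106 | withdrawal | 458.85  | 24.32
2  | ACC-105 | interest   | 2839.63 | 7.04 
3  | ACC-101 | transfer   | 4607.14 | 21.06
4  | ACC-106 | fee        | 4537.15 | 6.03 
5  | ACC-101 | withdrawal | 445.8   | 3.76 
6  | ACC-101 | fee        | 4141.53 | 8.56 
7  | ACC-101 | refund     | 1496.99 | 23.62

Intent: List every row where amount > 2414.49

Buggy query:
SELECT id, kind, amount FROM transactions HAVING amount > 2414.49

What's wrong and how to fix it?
Bug: This is a non-aggregate query (no GROUP BY, no aggregates), so in SQLite the HAVING clause is invalid here; a row-level condition belongs in WHERE

Fix: Use WHERE for row-level filtering

Corrected query:
SELECT id, kind, amount FROM transactions WHERE amount > 2414.49

Result:
id | kind     | amount 
---+----------+--------
2  | interest | 2839.63
3  | transfer | 4607.14
4  | fee      | 4537.15
6  | fee      | 4141.53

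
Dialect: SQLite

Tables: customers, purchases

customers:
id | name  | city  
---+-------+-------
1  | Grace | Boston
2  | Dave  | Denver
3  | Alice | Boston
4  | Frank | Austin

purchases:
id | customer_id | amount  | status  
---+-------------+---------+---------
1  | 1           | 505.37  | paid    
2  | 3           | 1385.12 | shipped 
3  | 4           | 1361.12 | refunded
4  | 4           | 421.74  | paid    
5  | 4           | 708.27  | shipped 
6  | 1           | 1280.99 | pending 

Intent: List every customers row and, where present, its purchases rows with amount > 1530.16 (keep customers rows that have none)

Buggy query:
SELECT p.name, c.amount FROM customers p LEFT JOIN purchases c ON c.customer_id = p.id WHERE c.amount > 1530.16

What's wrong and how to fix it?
Bug: Filtering c.amount in WHERE discards the NULL rows produced by LEFT JOIN, turning it into an inner join

Fix: Move the right-table condition into the ON clause so unmatched parents are kept

Corrected query:
SELECT p.name, c.amount FROM customers p LEFT JOIN purchases c ON c.customer_id = p.id AND c.amount > 1530.16

Result:
name  | amount
------+-------
Grace | NULL  
Dave  | NULL  
Alice | NULL  
Frank | NULL  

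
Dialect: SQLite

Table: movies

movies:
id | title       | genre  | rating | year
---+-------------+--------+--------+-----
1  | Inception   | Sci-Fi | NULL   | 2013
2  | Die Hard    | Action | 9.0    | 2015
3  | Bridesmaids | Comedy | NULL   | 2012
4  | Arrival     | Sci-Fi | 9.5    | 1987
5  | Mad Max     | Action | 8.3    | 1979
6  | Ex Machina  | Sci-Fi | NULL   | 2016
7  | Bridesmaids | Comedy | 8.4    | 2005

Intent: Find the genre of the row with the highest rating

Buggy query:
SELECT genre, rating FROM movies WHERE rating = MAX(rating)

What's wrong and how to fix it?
Bug: MAX(rating) is an aggregate and cannot be used directly in WHERE

Fix: Use a subquery: WHERE rating = (SELECT MAX(rating) FROM movies)

Corrected query:
SELECT genre, rating FROM movies WHERE rating = (SELECT MAX(rating) FROM movies)

Result:
genre  | rating
-------+-------
Sci-Fi | 9.5   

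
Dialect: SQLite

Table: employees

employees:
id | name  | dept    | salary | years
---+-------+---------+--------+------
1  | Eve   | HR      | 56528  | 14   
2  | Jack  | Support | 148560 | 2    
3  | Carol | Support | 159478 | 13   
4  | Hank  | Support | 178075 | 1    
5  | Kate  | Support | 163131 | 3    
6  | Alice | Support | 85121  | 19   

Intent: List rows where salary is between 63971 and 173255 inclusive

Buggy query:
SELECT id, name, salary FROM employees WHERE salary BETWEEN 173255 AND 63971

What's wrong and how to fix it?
Bug: BETWEEN expects the lower bound first; with 173255 AND 63971 the range is empty

Fix: Swap the bounds so the smaller value comes first

Corrected query:
SELECT id, name, salary FROM employees WHERE salary BETWEEN 63971 AND 173255

Result:
id | name  | salary
---+-------+-------
2  | Jack  | 148560
3  | Carol | 159478
5  | Kate  | 163131
6  | Alice | 85121 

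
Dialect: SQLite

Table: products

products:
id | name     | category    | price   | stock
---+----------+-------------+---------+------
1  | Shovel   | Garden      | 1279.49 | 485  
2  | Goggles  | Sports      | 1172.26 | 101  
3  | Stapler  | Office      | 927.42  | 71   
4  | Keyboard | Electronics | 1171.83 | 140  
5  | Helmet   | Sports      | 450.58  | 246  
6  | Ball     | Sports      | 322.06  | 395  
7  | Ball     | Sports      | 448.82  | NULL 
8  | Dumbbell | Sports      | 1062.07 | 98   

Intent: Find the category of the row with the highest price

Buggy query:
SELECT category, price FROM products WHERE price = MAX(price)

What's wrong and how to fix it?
Bug: WHERE is evaluated per row; an aggregate over the whole table isn't defined there

Fix: Wrap MAX in a scalar subquery so WHERE compares against a single value

Corrected query:
SELECT category, price FROM products WHERE price = (SELECT MAX(price) FROM products)

Result:
category | price  
---------+--------
Garden   | 1279.49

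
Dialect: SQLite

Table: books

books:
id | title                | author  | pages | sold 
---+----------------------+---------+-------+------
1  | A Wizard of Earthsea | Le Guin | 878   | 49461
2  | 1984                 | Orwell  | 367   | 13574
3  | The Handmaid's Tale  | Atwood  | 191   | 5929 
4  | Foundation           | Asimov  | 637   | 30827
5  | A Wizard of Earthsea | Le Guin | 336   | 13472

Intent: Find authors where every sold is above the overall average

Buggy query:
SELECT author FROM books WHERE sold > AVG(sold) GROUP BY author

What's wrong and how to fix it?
Bug: WHERE evaluates per row before aggregation, so AVG() is unavailable

Fix: Use a subquery for AVG and a HAVING MIN(...) filter so the condition holds for every row in the group

Corrected query:
SELECT author FROM books GROUP BY author HAVING MIN(sold) > (SELECT AVG(sold) FROM books)

Result:
author
------
Asimov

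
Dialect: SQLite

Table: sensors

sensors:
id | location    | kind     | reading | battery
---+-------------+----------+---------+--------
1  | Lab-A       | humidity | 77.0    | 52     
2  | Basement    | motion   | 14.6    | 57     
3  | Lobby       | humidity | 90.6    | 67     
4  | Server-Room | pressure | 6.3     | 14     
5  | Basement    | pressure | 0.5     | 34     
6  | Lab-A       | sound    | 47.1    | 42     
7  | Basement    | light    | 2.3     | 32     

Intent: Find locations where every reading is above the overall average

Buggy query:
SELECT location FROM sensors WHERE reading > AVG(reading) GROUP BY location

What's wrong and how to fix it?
Bug: WHERE evaluates per row before aggregation, so AVG() is unavailable

Fix: Compute the overall average in a scalar subquery and compare each group's MIN against it in HAVING

Corrected query:
SELECT location FROM sensors GROUP BY location HAVING MIN(reading) > (SELECT AVG(reading) FROM sensors)

Result:
location
--------
Lab-A   
Lobby   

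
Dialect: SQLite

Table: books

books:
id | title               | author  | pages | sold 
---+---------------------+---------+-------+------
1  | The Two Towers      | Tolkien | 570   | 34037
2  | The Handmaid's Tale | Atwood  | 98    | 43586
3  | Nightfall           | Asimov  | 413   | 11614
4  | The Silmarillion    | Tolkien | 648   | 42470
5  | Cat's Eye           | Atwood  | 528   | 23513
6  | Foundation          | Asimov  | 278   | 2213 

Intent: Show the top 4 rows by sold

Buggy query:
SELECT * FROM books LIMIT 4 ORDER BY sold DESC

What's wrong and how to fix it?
Bug: LIMIT must come after ORDER BY

Fix: Swap the clauses: ORDER BY first, then LIMIT

Corrected query:
SELECT * FROM books ORDER BY sold DESC LIMIT 4

Result:
id | title               | author  | pages | sold 
---+---------------------+---------+-------+------
2  | The Handmaid's Tale | Atwood  | 98    | 43586
4  | The Silmarillion    | Tolkien | 648   | 42470
1  | The Two Towers      | Tolkien | 570   | 34037
5  | Cat's Eye           | Atwood  | 528   | 23513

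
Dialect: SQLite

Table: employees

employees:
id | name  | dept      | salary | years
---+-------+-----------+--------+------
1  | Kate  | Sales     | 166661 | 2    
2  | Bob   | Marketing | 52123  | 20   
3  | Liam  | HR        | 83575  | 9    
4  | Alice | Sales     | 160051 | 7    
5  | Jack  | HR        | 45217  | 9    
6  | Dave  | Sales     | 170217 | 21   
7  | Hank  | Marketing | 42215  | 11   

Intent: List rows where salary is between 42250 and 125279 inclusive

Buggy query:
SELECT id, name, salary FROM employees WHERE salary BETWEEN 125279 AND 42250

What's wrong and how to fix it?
Bug: The bounds are reversed; BETWEEN a AND b requires a <= b to match anything

Fix: Write BETWEEN 42250 AND 125279

Corrected query:
SELECT id, name, salary FROM employees WHERE salary BETWEEN 42250 AND 125279

Result:
id | name | salary
---+------+-------
2  | Bob  | 52123 
3  | Liam | 83575 
5  | Jack | 45217 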